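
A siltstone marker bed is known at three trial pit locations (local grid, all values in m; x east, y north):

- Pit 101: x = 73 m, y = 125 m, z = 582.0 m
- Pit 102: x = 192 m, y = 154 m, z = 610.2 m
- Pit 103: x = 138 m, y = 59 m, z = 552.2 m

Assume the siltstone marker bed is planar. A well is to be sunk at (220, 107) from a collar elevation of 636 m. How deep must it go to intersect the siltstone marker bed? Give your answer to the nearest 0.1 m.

48.9 m

Two edge vectors: Pit 101→Pit 102 = (119, 29, 28.2), Pit 101→Pit 103 = (65, -66, -29.8).
Normal n = (Pit 101→Pit 102) × (Pit 101→Pit 103) = (997, 5379.2, -9739).
So ∂z/∂x = −n_x/n_z = 0.10237 and ∂z/∂y = −n_y/n_z = 0.55234.
Intercept c from Pit 101: 582 − 7.47 − 69.04 = 505.48.
At (220, 107): z_contact = 22.52 + 59.10 + 505.48 = 587.11 m.
Depth below ground = 636 − 587.11 = 48.9 m.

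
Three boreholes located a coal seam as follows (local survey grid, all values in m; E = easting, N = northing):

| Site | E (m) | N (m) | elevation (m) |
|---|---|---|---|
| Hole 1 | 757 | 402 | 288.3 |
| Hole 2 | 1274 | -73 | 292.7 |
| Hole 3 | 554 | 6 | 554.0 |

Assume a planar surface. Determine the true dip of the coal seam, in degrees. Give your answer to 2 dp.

31.70°

Let the plane be z = a·E + b·N + c.
Hole 2−Hole 1: 517a − 475b = 4.4;  Hole 3−Hole 1: −203a − 396b = 265.7.
Solving gives a = −0.41329, b = −0.45910.
Gradient magnitude |∇z| = √(a² + b²) = √(0.17081 + 0.21077) = 0.61772.
True dip = arctan(0.61772) = 31.70°, dipping toward NE (azimuth ≈ 042°).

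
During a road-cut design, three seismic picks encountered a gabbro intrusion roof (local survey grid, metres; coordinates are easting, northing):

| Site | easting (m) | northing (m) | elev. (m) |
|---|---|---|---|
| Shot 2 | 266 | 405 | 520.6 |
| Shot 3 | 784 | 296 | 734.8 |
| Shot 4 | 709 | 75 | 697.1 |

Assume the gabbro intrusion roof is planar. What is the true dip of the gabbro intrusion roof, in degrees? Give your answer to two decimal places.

22.80°

Two edge vectors: Shot 2→Shot 3 = (518, -109, 214.2), Shot 2→Shot 4 = (443, -330, 176.5).
Normal n = (Shot 2→Shot 3) × (Shot 2→Shot 4) = (51447.5, 3463.6, -122653).
So ∂z/∂easting = −n_x/n_z = 0.41946 and ∂z/∂northing = −n_y/n_z = 0.02824.
Gradient magnitude |∇z| = √(a² + b²) = √(0.17594 + 0.00080) = 0.42041.
True dip = arctan(0.42041) = 22.80°, dipping toward W (azimuth ≈ 266°).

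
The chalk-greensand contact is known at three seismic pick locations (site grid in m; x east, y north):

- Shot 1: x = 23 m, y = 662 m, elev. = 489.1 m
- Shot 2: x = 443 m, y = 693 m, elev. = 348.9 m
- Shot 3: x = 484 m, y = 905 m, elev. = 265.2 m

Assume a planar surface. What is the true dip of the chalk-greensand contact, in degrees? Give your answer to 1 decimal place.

24.5°

Let the plane be z = a·x + b·y + c.
Shot 2−Shot 1: 420a + 31b = −140.2;  Shot 3−Shot 1: 461a + 243b = −223.9.
Solving gives a = −0.30908, b = −0.33504.
Gradient magnitude |∇z| = √(a² + b²) = √(0.09553 + 0.11225) = 0.45583.
True dip = arctan(0.45583) = 24.5°, dipping toward NE (azimuth ≈ 043°).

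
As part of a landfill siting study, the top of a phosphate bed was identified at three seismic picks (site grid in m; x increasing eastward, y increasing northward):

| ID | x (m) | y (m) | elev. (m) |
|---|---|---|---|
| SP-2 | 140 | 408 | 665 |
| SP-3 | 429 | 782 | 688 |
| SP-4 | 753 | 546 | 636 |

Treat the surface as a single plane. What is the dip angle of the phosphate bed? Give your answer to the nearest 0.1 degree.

Let the plane be z = a·x + b·y + c.
SP-3−SP-2: 289a + 374b = 23;  SP-4−SP-2: 613a + 138b = −29.
Solving gives a = −0.07403, b = 0.11870.
Gradient magnitude |∇z| = √(a² + b²) = √(0.00548 + 0.01409) = 0.13990.
True dip = arctan(0.13990) = 8.0°, dipping toward SSE (azimuth ≈ 148°).

8.0°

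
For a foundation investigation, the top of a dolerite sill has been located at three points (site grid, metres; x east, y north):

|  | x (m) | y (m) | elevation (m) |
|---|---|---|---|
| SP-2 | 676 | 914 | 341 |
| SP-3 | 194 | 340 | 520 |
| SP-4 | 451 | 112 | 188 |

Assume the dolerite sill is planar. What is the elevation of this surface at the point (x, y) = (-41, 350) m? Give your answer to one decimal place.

Let the plane be z = a·x + b·y + c.
SP-3−SP-2: −482a − 574b = 179;  SP-4−SP-2: −225a − 802b = −153.
Solving gives a = −0.89886, b = 0.44295.
Then c = 341 − a·676 − b·914 = 543.78.
At (-41, 350): z = 36.9 + 155.0 + 543.78 = 735.7 m.

735.7 m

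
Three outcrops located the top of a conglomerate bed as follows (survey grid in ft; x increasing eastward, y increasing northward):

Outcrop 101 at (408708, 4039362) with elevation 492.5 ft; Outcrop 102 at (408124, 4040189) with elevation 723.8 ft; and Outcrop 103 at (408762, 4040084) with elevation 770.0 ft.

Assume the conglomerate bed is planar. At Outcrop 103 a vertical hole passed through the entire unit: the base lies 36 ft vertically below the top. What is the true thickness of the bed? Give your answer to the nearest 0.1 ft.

33.5 ft

Two edge vectors: Outcrop 101→Outcrop 102 = (-584, 827, 231.3), Outcrop 101→Outcrop 103 = (54, 722, 277.5).
Normal n = (Outcrop 101→Outcrop 102) × (Outcrop 101→Outcrop 103) = (62493.9, 174550.2, -466306).
So ∂z/∂x = −n_x/n_z = 0.13402 and ∂z/∂y = −n_y/n_z = 0.37433.
|∇z| = √(a²+b²) = 0.39759, so dip δ = arctan(0.39759) = 21.68°.
True thickness = vertical thickness × cos δ = 36 × cos 21.68° = 33.5 ft.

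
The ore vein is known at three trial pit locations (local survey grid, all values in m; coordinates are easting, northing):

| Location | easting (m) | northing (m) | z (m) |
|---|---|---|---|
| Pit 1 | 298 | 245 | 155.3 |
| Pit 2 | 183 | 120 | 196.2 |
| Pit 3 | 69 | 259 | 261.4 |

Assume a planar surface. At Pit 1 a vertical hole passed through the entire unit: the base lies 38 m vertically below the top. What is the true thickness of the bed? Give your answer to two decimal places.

Two edge vectors: Pit 1→Pit 2 = (-115, -125, 40.9), Pit 1→Pit 3 = (-229, 14, 106.1).
Normal n = (Pit 1→Pit 2) × (Pit 1→Pit 3) = (-13835.1, 2835.4, -30235).
So ∂z/∂easting = −n_x/n_z = −0.45759 and ∂z/∂northing = −n_y/n_z = 0.09378.
|∇z| = √(a²+b²) = 0.46710, so dip δ = arctan(0.46710) = 25.04°.
True thickness = vertical thickness × cos δ = 38 × cos 25.04° = 34.43 m.

34.43 m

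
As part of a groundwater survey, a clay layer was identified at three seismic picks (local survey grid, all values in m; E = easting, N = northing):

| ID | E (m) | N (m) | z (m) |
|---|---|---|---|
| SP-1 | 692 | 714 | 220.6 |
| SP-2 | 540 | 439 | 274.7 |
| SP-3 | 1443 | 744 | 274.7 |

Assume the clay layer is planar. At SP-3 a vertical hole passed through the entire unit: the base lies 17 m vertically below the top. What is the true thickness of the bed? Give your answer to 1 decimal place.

16.5 m

Let the plane be z = a·E + b·N + c.
SP-2−SP-1: −152a − 275b = 54.1;  SP-3−SP-1: 751a + 30b = 54.1.
Solving gives a = 0.08170, b = −0.24188.
|∇z| = √(a²+b²) = 0.25531, so dip δ = arctan(0.25531) = 14.32°.
True thickness = vertical thickness × cos δ = 17 × cos 14.32° = 16.5 m.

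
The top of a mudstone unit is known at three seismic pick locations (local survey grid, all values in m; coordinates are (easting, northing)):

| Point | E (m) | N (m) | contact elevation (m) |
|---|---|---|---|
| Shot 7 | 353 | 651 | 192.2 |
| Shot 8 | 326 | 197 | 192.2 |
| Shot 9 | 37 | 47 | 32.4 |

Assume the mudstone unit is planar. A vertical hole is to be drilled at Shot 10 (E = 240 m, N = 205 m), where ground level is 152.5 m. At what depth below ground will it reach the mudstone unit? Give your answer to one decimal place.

Two edge vectors: Shot 7→Shot 8 = (-27, -454, 0), Shot 7→Shot 9 = (-316, -604, -159.8).
Normal n = (Shot 7→Shot 8) × (Shot 7→Shot 9) = (72549.2, -4314.6, -127156).
So ∂z/∂E = −n_x/n_z = 0.57055 and ∂z/∂N = −n_y/n_z = −0.03393.
Intercept c from Shot 7: 192.2 − 201.41 + 22.09 = 12.88.
At (240, 205): z_contact = 136.93 − 6.96 + 12.88 = 142.86 m.
Depth below ground = 152.5 − 142.86 = 9.6 m.

9.6 m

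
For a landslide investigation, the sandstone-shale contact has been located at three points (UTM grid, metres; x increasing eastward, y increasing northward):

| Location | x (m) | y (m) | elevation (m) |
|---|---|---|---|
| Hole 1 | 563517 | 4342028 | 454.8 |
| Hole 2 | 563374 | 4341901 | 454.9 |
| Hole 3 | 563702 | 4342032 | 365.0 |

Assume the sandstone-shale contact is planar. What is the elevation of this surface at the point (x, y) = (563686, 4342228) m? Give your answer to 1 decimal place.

482.6 m

Let the plane be z = a·x + b·y + c.
Hole 2−Hole 1: −143a − 127b = 0.1;  Hole 3−Hole 1: 185a + 4b = −89.8.
Solving gives a = −0.497500327, b = 0.559390132.
Then c = 454.8 − a·563517 − b·4342028 = −2148082.92.
At (563686, 4342228): z = −280434.0 + 2428999.5 − 2148082.92 = 482.6 m.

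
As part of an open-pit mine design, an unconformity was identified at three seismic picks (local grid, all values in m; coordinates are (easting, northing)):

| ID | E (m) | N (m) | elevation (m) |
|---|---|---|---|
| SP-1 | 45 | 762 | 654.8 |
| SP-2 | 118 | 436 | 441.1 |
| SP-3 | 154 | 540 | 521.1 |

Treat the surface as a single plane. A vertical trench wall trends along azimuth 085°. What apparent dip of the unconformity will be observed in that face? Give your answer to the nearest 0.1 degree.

14.6°

Two edge vectors: SP-1→SP-2 = (73, -326, -213.7), SP-1→SP-3 = (109, -222, -133.7).
Normal n = (SP-1→SP-2) × (SP-1→SP-3) = (-3855.2, -13533.2, 19328).
So ∂z/∂E = −n_x/n_z = 0.19946 and ∂z/∂N = −n_y/n_z = 0.70019.
Unit vector along 085° is (sin 85°, cos 85°) = (0.9962, 0.0872).
Slope in that direction = a·(0.9962) + b·(0.0872) = 0.25973.
Apparent dip = arctan|0.25973| = 14.6° (true dip is 36.1°, so apparent ≤ true as expected).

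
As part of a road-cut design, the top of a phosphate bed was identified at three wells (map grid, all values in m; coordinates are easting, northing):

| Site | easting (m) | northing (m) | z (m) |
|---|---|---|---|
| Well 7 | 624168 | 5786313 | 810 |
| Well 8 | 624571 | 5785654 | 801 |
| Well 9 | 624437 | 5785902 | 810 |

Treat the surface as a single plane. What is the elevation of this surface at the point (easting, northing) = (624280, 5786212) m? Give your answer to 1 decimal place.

824.6 m

Two edge vectors: Well 7→Well 8 = (403, -659, -9), Well 7→Well 9 = (269, -411, 0).
Normal n = (Well 7→Well 8) × (Well 7→Well 9) = (-3699, -2421, 11638).
So ∂z/∂easting = −n_x/n_z = 0.317838117 and ∂z/∂northing = −n_y/n_z = 0.208025434.
Intercept c from Well 7: 810 − 198384.38 − 1203700.27 = −1401274.65.
At (624280, 5786212): z = 198420.0 + 1203679.3 − 1401274.65 = 824.6 m.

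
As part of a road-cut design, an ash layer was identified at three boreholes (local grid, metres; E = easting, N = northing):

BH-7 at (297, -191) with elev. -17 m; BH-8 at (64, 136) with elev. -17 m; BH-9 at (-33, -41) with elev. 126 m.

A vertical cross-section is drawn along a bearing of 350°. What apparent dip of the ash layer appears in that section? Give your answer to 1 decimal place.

18.7°

Let the plane be z = a·E + b·N + c.
BH-8−BH-7: −233a + 327b = 0;  BH-9−BH-7: −330a + 150b = 143.
Solving gives a = −0.64091, b = −0.45667.
Unit vector along 350° is (sin 350°, cos 350°) = (-0.1736, 0.9848).
Slope in that direction = a·(-0.1736) + b·(0.9848) = −0.33844.
Apparent dip = arctan|0.33844| = 18.7° (true dip is 38.2°, so apparent ≤ true as expected).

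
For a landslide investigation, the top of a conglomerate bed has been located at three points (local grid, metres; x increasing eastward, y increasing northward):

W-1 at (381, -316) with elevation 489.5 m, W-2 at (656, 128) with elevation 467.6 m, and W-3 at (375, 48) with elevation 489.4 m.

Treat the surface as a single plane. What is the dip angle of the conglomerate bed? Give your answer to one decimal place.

Let the plane be z = a·x + b·y + c.
W-2−W-1: 275a + 444b = −21.9;  W-3−W-1: −6a + 364b = −0.1.
Solving gives a = −0.07714, b = −0.00155.
Gradient magnitude |∇z| = √(a² + b²) = √(0.00595 + 0.00000) = 0.07716.
True dip = arctan(0.07716) = 4.4°, dipping toward E (azimuth ≈ 089°).

4.4°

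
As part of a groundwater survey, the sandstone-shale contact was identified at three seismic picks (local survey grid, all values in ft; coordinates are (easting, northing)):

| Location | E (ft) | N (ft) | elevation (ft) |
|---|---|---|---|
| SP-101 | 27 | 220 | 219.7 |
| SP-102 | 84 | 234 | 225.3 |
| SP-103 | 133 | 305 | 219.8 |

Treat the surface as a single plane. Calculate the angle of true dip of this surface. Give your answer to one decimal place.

Two edge vectors: SP-101→SP-102 = (57, 14, 5.6), SP-101→SP-103 = (106, 85, 0.1).
Normal n = (SP-101→SP-102) × (SP-101→SP-103) = (-474.6, 587.9, 3361).
So ∂z/∂E = −n_x/n_z = 0.14121 and ∂z/∂N = −n_y/n_z = −0.17492.
Gradient magnitude |∇z| = √(a² + b²) = √(0.01994 + 0.03060) = 0.22480.
True dip = arctan(0.22480) = 12.7°, dipping toward NW (azimuth ≈ 321°).

12.7°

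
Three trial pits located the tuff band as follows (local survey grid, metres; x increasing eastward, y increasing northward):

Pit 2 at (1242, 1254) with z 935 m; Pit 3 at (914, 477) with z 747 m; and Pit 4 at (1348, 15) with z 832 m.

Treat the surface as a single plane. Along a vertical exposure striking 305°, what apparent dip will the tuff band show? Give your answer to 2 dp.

Let the plane be z = a·x + b·y + c.
Pit 3−Pit 2: −328a − 777b = −188;  Pit 4−Pit 2: 106a − 1239b = −103.
Solving gives a = 0.31284, b = 0.10990.
Unit vector along 305° is (sin 305°, cos 305°) = (-0.8192, 0.5736).
Slope in that direction = a·(-0.8192) + b·(0.5736) = −0.19323.
Apparent dip = arctan|0.19323| = 10.94° (true dip is 18.3°, so apparent ≤ true as expected).

10.94°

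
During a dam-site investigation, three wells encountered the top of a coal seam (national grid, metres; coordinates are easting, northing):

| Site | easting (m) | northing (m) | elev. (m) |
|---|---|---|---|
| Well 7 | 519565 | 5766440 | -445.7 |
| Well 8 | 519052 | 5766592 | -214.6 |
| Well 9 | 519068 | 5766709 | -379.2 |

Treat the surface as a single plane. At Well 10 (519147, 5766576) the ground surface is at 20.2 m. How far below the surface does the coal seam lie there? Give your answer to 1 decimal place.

293.3 m

Two edge vectors: Well 7→Well 8 = (-513, 152, 231.1), Well 7→Well 9 = (-497, 269, 66.5).
Normal n = (Well 7→Well 8) × (Well 7→Well 9) = (-52057.9, -80742.2, -62453).
So ∂z/∂easting = −n_x/n_z = −0.833553232 and ∂z/∂northing = −n_y/n_z = −1.292847421.
Intercept c from Well 7: -445.7 + 433085.08 + 7455127.08 = 7887766.47.
At (519147, 5766576): z_contact = −432736.66 − 7455302.91 + 7887766.47 = -273.10 m.
Depth below ground = 20.2 − (-273.10) = 293.3 m.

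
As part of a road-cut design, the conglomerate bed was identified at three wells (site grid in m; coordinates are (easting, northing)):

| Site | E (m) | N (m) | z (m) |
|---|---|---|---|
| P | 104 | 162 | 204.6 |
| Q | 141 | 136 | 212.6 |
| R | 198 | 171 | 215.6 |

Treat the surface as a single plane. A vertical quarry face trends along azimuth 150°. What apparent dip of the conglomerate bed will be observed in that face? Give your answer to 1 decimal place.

9.8°

Let the plane be z = a·E + b·N + c.
Q−P: 37a − 26b = 8;  R−P: 94a + 9b = 11.
Solving gives a = 0.12892, b = −0.12423.
Unit vector along 150° is (sin 150°, cos 150°) = (0.5000, -0.8660).
Slope in that direction = a·(0.5000) + b·(-0.8660) = 0.17205.
Apparent dip = arctan|0.17205| = 9.8° (true dip is 10.2°, so apparent ≤ true as expected).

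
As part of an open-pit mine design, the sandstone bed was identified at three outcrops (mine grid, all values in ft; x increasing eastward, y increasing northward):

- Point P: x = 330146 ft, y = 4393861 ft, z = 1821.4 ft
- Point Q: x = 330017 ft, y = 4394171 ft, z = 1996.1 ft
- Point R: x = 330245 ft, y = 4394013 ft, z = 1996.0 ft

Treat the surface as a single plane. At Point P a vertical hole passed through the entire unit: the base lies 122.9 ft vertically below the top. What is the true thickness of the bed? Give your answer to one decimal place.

Two edge vectors: Point P→Point Q = (-129, 310, 174.7), Point P→Point R = (99, 152, 174.6).
Normal n = (Point P→Point Q) × (Point P→Point R) = (27571.6, 39818.7, -50298).
So ∂z/∂x = −n_x/n_z = 0.54816 and ∂z/∂y = −n_y/n_z = 0.79166.
|∇z| = √(a²+b²) = 0.96291, so dip δ = arctan(0.96291) = 43.92°.
True thickness = vertical thickness × cos δ = 122.9 × cos 43.92° = 88.5 ft.

88.5 ft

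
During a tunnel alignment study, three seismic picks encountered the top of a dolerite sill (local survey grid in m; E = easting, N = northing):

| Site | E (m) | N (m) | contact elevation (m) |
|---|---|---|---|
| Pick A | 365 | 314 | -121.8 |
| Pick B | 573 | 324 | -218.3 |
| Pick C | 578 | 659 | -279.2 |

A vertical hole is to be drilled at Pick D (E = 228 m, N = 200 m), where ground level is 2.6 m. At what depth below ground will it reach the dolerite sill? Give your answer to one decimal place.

Two edge vectors: Pick A→Pick B = (208, 10, -96.5), Pick A→Pick C = (213, 345, -157.4).
Normal n = (Pick A→Pick B) × (Pick A→Pick C) = (31718.5, 12184.7, 69630).
So ∂z/∂E = −n_x/n_z = −0.45553 and ∂z/∂N = −n_y/n_z = −0.17499.
Intercept c from Pick A: -121.8 + 166.27 + 54.95 = 99.42.
At (228, 200): z_contact = −103.86 − 35.00 + 99.42 = -39.44 m.
Depth below ground = 2.6 − (-39.44) = 42.0 m.

42.0 m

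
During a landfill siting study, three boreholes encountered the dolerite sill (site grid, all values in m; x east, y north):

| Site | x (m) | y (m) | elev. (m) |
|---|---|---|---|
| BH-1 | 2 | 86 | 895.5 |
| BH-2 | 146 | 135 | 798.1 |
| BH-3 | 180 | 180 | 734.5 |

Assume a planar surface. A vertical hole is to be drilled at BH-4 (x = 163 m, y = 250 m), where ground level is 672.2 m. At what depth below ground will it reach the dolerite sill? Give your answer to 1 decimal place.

18.2 m

Two edge vectors: BH-1→BH-2 = (144, 49, -97.4), BH-1→BH-3 = (178, 94, -161).
Normal n = (BH-1→BH-2) × (BH-1→BH-3) = (1266.6, 5846.8, 4814).
So ∂z/∂x = −n_x/n_z = −0.26311 and ∂z/∂y = −n_y/n_z = −1.21454.
Intercept c from BH-1: 895.5 + 0.53 + 104.45 = 1000.48.
At (163, 250): z_contact = −42.89 − 303.64 + 1000.48 = 653.95 m.
Depth below ground = 672.2 − 653.95 = 18.2 m.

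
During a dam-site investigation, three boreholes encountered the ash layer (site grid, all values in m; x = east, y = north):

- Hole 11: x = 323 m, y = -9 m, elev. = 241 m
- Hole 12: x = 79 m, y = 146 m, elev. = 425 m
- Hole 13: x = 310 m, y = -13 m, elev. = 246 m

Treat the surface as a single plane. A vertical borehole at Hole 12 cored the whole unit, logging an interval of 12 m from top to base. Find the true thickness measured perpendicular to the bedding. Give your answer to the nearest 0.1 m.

Two edge vectors: Hole 11→Hole 12 = (-244, 155, 184), Hole 11→Hole 13 = (-13, -4, 5).
Normal n = (Hole 11→Hole 12) × (Hole 11→Hole 13) = (1511, -1172, 2991).
So ∂z/∂x = −n_x/n_z = −0.50518 and ∂z/∂y = −n_y/n_z = 0.39184.
|∇z| = √(a²+b²) = 0.63934, so dip δ = arctan(0.63934) = 32.59°.
True thickness = vertical thickness × cos δ = 12 × cos 32.59° = 10.1 m.

10.1 m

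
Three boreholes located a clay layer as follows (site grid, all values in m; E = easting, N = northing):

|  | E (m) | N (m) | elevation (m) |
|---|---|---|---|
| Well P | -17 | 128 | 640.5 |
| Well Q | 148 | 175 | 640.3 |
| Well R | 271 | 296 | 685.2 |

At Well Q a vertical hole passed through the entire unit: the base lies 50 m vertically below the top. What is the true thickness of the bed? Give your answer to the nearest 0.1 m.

Two edge vectors: Well P→Well Q = (165, 47, -0.2), Well P→Well R = (288, 168, 44.7).
Normal n = (Well P→Well Q) × (Well P→Well R) = (2134.5, -7433.1, 14184).
So ∂z/∂E = −n_x/n_z = −0.15049 and ∂z/∂N = −n_y/n_z = 0.52405.
|∇z| = √(a²+b²) = 0.54523, so dip δ = arctan(0.54523) = 28.60°.
True thickness = vertical thickness × cos δ = 50 × cos 28.60° = 43.9 m.

43.9 m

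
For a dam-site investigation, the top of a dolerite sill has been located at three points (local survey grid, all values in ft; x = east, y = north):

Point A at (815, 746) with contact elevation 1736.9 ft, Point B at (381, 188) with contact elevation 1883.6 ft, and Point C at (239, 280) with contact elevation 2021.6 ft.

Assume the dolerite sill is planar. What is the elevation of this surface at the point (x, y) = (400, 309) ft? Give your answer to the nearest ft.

1909 ft

Let the plane be z = a·x + b·y + c.
Point B−Point A: −434a − 558b = 146.7;  Point C−Point A: −576a − 466b = 284.7.
Solving gives a = −0.75946, b = 0.32779.
Then c = 1736.9 − a·815 − b·746 = 2111.33.
At (400, 309): z = −303.8 + 101.3 + 2111.33 = 1908.8 ft.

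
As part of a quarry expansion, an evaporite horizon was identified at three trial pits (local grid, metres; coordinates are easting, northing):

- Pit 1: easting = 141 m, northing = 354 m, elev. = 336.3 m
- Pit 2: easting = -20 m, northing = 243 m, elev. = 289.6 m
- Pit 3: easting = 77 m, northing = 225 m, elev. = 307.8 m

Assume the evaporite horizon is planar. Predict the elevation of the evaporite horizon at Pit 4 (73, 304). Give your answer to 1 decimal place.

316.2 m

Let the plane be z = a·easting + b·northing + c.
Pit 2−Pit 1: −161a − 111b = −46.7;  Pit 3−Pit 1: −64a − 129b = −28.5.
Solving gives a = 0.20935, b = 0.11707.
Then c = 336.3 − a·141 − b·354 = 265.34.
At (73, 304): z = 15.3 + 35.6 + 265.34 = 316.2 m.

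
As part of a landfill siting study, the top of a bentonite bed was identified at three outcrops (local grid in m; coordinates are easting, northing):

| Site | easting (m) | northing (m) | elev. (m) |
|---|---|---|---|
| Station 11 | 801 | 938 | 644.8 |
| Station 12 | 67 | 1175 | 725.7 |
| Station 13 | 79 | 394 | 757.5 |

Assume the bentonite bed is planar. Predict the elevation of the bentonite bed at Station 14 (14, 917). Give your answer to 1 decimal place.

Two edge vectors: Station 11→Station 12 = (-734, 237, 80.9), Station 11→Station 13 = (-722, -544, 112.7).
Normal n = (Station 11→Station 12) × (Station 11→Station 13) = (70719.5, 24312, 570410).
So ∂z/∂easting = −n_x/n_z = −0.123980 and ∂z/∂northing = −n_y/n_z = −0.042622.
Intercept c from Station 11: 644.8 + 99.31 + 39.98 = 784.09.
At (14, 917): z = −1.7 − 39.1 + 784.09 = 743.3 m.

743.3 m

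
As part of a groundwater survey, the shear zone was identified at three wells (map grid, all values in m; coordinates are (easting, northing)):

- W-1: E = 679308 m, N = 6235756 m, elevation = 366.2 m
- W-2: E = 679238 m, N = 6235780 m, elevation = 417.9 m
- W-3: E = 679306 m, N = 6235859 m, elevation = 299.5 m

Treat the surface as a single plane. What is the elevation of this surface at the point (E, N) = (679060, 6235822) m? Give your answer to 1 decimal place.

Two edge vectors: W-1→W-2 = (-70, 24, 51.7), W-1→W-3 = (-2, 103, -66.7).
Normal n = (W-1→W-2) × (W-1→W-3) = (-6925.9, -4772.4, -7162).
So ∂z/∂E = −n_x/n_z = −0.967034348 and ∂z/∂N = −n_y/n_z = −0.666350182.
Intercept c from W-1: 366.2 + 656914.17 + 4155197.14 = 4812477.51.
At (679060, 6235822): z = −656674.3 − 4155241.1 + 4812477.51 = 562.0 m.

562.0 m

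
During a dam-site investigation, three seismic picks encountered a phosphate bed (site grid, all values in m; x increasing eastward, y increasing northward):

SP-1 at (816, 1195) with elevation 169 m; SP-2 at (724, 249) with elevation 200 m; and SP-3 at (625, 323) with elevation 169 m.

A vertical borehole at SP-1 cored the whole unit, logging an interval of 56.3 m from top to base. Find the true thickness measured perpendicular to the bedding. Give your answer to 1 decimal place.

54.3 m

Let the plane be z = a·x + b·y + c.
SP-2−SP-1: −92a − 946b = 31;  SP-3−SP-1: −191a − 872b = 0.
Solving gives a = 0.26908, b = −0.05894.
|∇z| = √(a²+b²) = 0.27546, so dip δ = arctan(0.27546) = 15.40°.
True thickness = vertical thickness × cos δ = 56.3 × cos 15.40° = 54.3 m.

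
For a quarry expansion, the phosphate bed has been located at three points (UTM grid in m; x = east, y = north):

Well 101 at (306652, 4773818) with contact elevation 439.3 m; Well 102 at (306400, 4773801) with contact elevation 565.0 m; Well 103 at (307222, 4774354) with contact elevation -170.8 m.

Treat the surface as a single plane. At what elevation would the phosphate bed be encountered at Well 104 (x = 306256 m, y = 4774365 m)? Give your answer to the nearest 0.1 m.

Two edge vectors: Well 101→Well 102 = (-252, -17, 125.7), Well 101→Well 103 = (570, 536, -610.1).
Normal n = (Well 101→Well 102) × (Well 101→Well 103) = (-57003.5, -82096.2, -125382).
So ∂z/∂x = −n_x/n_z = −0.454638624 and ∂z/∂y = −n_y/n_z = −0.654768627.
Intercept c from Well 101: 439.3 + 139415.84 + 3125746.26 = 3265601.40.
At (306256, 4774365): z = −139235.8 − 3126104.4 + 3265601.40 = 261.2 m.

261.2 m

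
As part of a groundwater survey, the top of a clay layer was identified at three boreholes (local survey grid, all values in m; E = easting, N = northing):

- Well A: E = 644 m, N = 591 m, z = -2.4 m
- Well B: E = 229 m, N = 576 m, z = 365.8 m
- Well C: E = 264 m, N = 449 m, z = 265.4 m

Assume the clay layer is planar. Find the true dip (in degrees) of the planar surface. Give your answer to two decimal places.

46.55°

Let the plane be z = a·E + b·N + c.
Well B−Well A: −415a − 15b = 368.2;  Well C−Well A: −380a − 142b = 267.8.
Solving gives a = −0.90677, b = 0.54065.
Gradient magnitude |∇z| = √(a² + b²) = √(0.82223 + 0.29231) = 1.05572.
True dip = arctan(1.05572) = 46.55°, dipping toward ESE (azimuth ≈ 121°).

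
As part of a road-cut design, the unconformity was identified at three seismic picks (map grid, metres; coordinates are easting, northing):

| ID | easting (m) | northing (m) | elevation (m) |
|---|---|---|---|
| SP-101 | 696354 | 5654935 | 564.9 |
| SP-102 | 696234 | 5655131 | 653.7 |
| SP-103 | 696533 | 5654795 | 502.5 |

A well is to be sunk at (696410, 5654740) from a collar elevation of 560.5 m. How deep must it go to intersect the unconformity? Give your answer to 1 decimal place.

Two edge vectors: SP-101→SP-102 = (-120, 196, 88.8), SP-101→SP-103 = (179, -140, -62.4).
Normal n = (SP-101→SP-102) × (SP-101→SP-103) = (201.6, 8407.2, -18284).
So ∂z/∂easting = −n_x/n_z = 0.011026034 and ∂z/∂northing = −n_y/n_z = 0.459811857.
Intercept c from SP-101: 564.9 − 7678.02 − 2600206.17 = −2607319.29.
At (696410, 5654740): z_contact = 7678.64 + 2600116.50 − 2607319.29 = 475.85 m.
Depth below ground = 560.5 − 475.85 = 84.6 m.

84.6 m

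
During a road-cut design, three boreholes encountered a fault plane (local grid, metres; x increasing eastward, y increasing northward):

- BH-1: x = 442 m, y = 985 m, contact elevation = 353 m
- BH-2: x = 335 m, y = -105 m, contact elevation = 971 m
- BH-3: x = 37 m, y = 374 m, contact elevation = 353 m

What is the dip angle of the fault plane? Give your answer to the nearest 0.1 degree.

Let the plane be z = a·x + b·y + c.
BH-2−BH-1: −107a − 1090b = 618;  BH-3−BH-1: −405a − 611b = 0.
Solving gives a = 1.00406, b = −0.66554.
Gradient magnitude |∇z| = √(a² + b²) = √(1.00813 + 0.44294) = 1.20460.
True dip = arctan(1.20460) = 50.3°, dipping toward WNW (azimuth ≈ 304°).

50.3°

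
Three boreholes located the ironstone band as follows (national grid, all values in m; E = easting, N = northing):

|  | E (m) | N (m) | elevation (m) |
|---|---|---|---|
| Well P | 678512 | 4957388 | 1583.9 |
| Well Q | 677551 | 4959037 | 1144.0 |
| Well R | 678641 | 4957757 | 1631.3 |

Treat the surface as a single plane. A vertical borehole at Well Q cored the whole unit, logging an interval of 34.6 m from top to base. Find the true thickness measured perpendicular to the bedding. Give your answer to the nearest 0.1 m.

31.9 m

Let the plane be z = a·E + b·N + c.
Well Q−Well P: −961a + 1649b = −439.9;  Well R−Well P: 129a + 369b = 47.4.
Solving gives a = 0.42389, b = −0.01973.
|∇z| = √(a²+b²) = 0.42435, so dip δ = arctan(0.42435) = 22.99°.
True thickness = vertical thickness × cos δ = 34.6 × cos 22.99° = 31.9 m.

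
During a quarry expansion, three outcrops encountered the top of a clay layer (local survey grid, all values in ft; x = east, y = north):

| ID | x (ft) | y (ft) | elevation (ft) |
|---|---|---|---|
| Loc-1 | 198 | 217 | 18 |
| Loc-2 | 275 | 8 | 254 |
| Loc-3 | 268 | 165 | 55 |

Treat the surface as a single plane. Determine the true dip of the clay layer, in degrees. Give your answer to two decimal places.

Let the plane be z = a·x + b·y + c.
Loc-2−Loc-1: 77a − 209b = 236;  Loc-3−Loc-1: 70a − 52b = 37.
Solving gives a = −0.42716, b = −1.28656.
Gradient magnitude |∇z| = √(a² + b²) = √(0.18247 + 1.65524) = 1.35562.
True dip = arctan(1.35562) = 53.58°, dipping toward NNE (azimuth ≈ 018°).

53.58°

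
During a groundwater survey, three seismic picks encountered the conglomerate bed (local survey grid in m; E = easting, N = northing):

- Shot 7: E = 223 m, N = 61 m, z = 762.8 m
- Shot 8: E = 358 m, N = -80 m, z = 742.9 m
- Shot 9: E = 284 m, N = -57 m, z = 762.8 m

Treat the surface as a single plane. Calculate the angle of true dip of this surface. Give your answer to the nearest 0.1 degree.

19.8°

Let the plane be z = a·E + b·N + c.
Shot 8−Shot 7: 135a − 141b = −19.9;  Shot 9−Shot 7: 61a − 118b = 0.
Solving gives a = −0.32040, b = −0.16563.
Gradient magnitude |∇z| = √(a² + b²) = √(0.10266 + 0.02743) = 0.36068.
True dip = arctan(0.36068) = 19.8°, dipping toward ENE (azimuth ≈ 063°).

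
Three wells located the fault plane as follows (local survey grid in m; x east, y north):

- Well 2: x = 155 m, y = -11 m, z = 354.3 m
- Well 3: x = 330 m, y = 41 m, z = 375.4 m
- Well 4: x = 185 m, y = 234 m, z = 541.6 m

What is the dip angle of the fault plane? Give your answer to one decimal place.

Let the plane be z = a·x + b·y + c.
Well 3−Well 2: 175a + 52b = 21.1;  Well 4−Well 2: 30a + 245b = 187.3.
Solving gives a = −0.11062, b = 0.77803.
Gradient magnitude |∇z| = √(a² + b²) = √(0.01224 + 0.60534) = 0.78586.
True dip = arctan(0.78586) = 38.2°, dipping toward S (azimuth ≈ 172°).

38.2°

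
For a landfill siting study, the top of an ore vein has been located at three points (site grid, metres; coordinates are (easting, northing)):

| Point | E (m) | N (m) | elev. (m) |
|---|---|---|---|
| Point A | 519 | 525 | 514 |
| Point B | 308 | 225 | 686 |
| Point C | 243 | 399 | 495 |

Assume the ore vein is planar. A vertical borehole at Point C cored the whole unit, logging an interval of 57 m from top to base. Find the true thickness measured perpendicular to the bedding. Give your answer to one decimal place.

39.6 m

Let the plane be z = a·E + b·N + c.
Point B−Point A: −211a − 300b = 172;  Point C−Point A: −276a − 126b = −19.
Solving gives a = 0.48692, b = −0.91580.
|∇z| = √(a²+b²) = 1.03720, so dip δ = arctan(1.03720) = 46.05°.
True thickness = vertical thickness × cos δ = 57 × cos 46.05° = 39.6 m.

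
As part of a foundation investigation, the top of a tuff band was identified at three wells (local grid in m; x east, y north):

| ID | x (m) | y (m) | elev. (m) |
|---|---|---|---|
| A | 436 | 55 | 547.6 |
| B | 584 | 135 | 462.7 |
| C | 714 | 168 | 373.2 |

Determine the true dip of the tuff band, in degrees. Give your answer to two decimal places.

Let the plane be z = a·x + b·y + c.
B−A: 148a + 80b = −84.9;  C−A: 278a + 113b = −174.4.
Solving gives a = −0.79012, b = 0.40047.
Gradient magnitude |∇z| = √(a² + b²) = √(0.62429 + 0.16038) = 0.88581.
True dip = arctan(0.88581) = 41.53°, dipping toward ESE (azimuth ≈ 117°).

41.53°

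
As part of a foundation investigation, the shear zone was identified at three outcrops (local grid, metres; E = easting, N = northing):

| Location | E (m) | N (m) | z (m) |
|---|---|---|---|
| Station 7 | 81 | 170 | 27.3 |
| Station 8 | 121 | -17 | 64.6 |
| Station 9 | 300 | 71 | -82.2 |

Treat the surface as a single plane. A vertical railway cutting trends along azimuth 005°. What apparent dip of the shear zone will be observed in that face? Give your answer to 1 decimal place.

Two edge vectors: Station 7→Station 8 = (40, -187, 37.3), Station 7→Station 9 = (219, -99, -109.5).
Normal n = (Station 7→Station 8) × (Station 7→Station 9) = (24169.2, 12548.7, 36993).
So ∂z/∂E = −n_x/n_z = −0.65335 and ∂z/∂N = −n_y/n_z = −0.33922.
Unit vector along 005° is (sin 5°, cos 5°) = (0.0872, 0.9962).
Slope in that direction = a·(0.0872) + b·(0.9962) = −0.39487.
Apparent dip = arctan|0.39487| = 21.5° (true dip is 36.4°, so apparent ≤ true as expected).

21.5°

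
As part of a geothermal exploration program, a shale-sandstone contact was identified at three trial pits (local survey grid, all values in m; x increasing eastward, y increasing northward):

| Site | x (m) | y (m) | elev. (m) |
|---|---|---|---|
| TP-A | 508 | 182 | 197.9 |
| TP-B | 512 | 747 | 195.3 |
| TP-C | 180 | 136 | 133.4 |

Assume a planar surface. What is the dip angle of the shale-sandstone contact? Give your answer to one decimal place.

11.2°

Let the plane be z = a·x + b·y + c.
TP-B−TP-A: 4a + 565b = −2.6;  TP-C−TP-A: −328a − 46b = −64.5.
Solving gives a = 0.19749, b = −0.00600.
Gradient magnitude |∇z| = √(a² + b²) = √(0.03900 + 0.00004) = 0.19758.
True dip = arctan(0.19758) = 11.2°, dipping toward W (azimuth ≈ 272°).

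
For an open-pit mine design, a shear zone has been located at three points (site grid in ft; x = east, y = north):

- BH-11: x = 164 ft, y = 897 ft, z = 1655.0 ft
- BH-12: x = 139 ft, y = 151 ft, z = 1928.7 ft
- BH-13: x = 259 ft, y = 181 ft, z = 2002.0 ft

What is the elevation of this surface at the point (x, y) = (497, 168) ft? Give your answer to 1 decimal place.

2175.7 ft

Let the plane be z = a·x + b·y + c.
BH-12−BH-11: −25a − 746b = 273.7;  BH-13−BH-11: 95a − 716b = 347.
Solving gives a = 0.70849, b = −0.39063.
Then c = 1655 − a·164 − b·897 = 1889.21.
At (497, 168): z = 352.1 − 65.6 + 1889.21 = 2175.7 ft.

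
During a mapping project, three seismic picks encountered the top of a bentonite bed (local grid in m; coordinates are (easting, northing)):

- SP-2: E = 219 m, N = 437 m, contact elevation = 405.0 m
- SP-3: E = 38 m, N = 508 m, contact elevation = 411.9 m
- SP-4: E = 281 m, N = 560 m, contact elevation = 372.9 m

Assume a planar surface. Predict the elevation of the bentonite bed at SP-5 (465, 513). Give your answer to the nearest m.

361 m

Let the plane be z = a·E + b·N + c.
SP-3−SP-2: −181a + 71b = 6.9;  SP-4−SP-2: 62a + 123b = −32.1.
Solving gives a = −0.11730, b = −0.20185.
Then c = 405 − a·219 − b·437 = 518.90.
At (465, 513): z = −54.5 − 103.5 + 518.90 = 360.8 m.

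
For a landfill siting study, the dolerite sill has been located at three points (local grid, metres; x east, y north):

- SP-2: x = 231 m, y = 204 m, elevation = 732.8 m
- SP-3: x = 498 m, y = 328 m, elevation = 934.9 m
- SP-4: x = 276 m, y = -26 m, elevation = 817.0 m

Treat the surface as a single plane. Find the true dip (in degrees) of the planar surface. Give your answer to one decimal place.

Let the plane be z = a·x + b·y + c.
SP-3−SP-2: 267a + 124b = 202.1;  SP-4−SP-2: 45a − 230b = 84.2.
Solving gives a = 0.84974, b = −0.19983.
Gradient magnitude |∇z| = √(a² + b²) = √(0.72205 + 0.03993) = 0.87292.
True dip = arctan(0.87292) = 41.1°, dipping toward WNW (azimuth ≈ 283°).

41.1°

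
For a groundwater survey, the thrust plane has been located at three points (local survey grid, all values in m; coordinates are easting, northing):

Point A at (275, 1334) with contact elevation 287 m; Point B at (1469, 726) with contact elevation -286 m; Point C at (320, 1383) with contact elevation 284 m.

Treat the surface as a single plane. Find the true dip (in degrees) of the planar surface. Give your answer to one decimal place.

Two edge vectors: Point A→Point B = (1194, -608, -573), Point A→Point C = (45, 49, -3).
Normal n = (Point A→Point B) × (Point A→Point C) = (29901, -22203, 85866).
So ∂z/∂easting = −n_x/n_z = −0.34823 and ∂z/∂northing = −n_y/n_z = 0.25858.
Gradient magnitude |∇z| = √(a² + b²) = √(0.12126 + 0.06686) = 0.43373.
True dip = arctan(0.43373) = 23.4°, dipping toward SE (azimuth ≈ 127°).

23.4°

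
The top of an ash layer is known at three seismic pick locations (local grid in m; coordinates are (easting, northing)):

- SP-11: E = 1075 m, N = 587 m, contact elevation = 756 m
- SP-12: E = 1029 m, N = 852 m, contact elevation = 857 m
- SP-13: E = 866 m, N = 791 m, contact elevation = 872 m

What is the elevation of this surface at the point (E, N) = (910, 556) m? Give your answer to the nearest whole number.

782 m

Two edge vectors: SP-11→SP-12 = (-46, 265, 101), SP-11→SP-13 = (-209, 204, 116).
Normal n = (SP-11→SP-12) × (SP-11→SP-13) = (10136, -15773, 46001).
So ∂z/∂E = −n_x/n_z = −0.22034 and ∂z/∂N = −n_y/n_z = 0.34288.
Intercept c from SP-11: 756 + 236.87 − 201.27 = 791.60.
At (910, 556): z = −200.5 + 190.6 + 791.60 = 781.7 m.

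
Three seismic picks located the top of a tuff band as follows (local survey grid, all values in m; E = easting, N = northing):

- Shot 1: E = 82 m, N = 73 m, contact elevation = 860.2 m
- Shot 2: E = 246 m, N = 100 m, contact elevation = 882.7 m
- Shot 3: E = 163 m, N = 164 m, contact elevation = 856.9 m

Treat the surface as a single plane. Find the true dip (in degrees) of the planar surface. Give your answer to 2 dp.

14.04°

Two edge vectors: Shot 1→Shot 2 = (164, 27, 22.5), Shot 1→Shot 3 = (81, 91, -3.3).
Normal n = (Shot 1→Shot 2) × (Shot 1→Shot 3) = (-2136.6, 2363.7, 12737).
So ∂z/∂E = −n_x/n_z = 0.16775 and ∂z/∂N = −n_y/n_z = −0.18558.
Gradient magnitude |∇z| = √(a² + b²) = √(0.02814 + 0.03444) = 0.25016.
True dip = arctan(0.25016) = 14.04°, dipping toward NW (azimuth ≈ 318°).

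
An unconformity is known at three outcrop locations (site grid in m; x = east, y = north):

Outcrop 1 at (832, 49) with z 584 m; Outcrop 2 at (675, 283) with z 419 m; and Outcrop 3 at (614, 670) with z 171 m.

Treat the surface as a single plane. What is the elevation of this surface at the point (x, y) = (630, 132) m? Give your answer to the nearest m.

Two edge vectors: Outcrop 1→Outcrop 2 = (-157, 234, -165), Outcrop 1→Outcrop 3 = (-218, 621, -413).
Normal n = (Outcrop 1→Outcrop 2) × (Outcrop 1→Outcrop 3) = (5823, -28871, -46485).
So ∂z/∂x = −n_x/n_z = 0.12527 and ∂z/∂y = −n_y/n_z = −0.62108.
Intercept c from Outcrop 1: 584 − 104.22 + 30.43 = 510.21.
At (630, 132): z = 78.9 − 82.0 + 510.21 = 507.1 m.

507 m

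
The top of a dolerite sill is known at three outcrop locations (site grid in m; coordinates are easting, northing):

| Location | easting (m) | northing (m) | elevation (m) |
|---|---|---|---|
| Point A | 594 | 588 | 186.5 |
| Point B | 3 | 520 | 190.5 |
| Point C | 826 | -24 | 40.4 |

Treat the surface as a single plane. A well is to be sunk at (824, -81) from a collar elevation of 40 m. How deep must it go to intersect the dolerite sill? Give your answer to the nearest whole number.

Let the plane be z = a·easting + b·northing + c.
Point B−Point A: −591a − 68b = 4;  Point C−Point A: 232a − 612b = −146.1.
Solving gives a = −0.03280, b = 0.22629.
Then c = 186.5 − a·594 − b·588 = 72.93.
At (824, -81): z_contact = −27.0 − 18.3 + 72.93 = 27.6 m.
Depth below ground = 40 − 27.6 = 12 m.

12 m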